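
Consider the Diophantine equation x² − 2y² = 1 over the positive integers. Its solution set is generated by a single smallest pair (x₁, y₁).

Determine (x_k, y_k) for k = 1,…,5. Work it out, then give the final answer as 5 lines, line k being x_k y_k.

√2 → a₀=1, period (2); ℓ=1 odd so k=1
a_0=1:  p_0=1·1+0=1,  q_0=1·0+1=1
a_1=2:  p_1=2·1+1=3,  q_1=2·1+0=2
→ (3, 2).  Check: 3²=9, 2·2²=8, difference 1.
k=2:  x_2 = 3·3+2·2·2 = 17,  y_2 = 3·2+2·3 = 12
k=3:  x_3 = 3·17+2·2·12 = 99,  y_3 = 3·12+2·17 = 70
k=4:  x_4 = 3·99+2·2·70 = 577,  y_4 = 3·70+2·99 = 408
k=5:  x_5 = 3·577+2·2·408 = 3363,  y_5 = 3·408+2·577 = 2378

3 2
17 12
99 70
577 408
3363 2378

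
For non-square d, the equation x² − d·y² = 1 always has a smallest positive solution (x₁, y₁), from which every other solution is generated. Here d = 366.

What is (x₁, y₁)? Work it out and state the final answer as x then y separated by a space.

[19; 7,1,1,1,2,12,2,1,1,1,7,38] for √366; ℓ=12 ⇒ convergent index 11
a_0=19:  p_0=19·1+0=19,  q_0=19·0+1=1
…
a_4=1:  p_4=1·287+153=440,  q_4=1·15+8=23
a_5=2:  p_5=2·440+287=1167,  q_5=2·23+15=61
a_6=12:  p_6=12·1167+440=14444,  q_6=12·61+23=755
…
a_8=1:  p_8=1·30055+14444=44499,  q_8=1·1571+755=2326
a_9=1:  p_9=1·44499+30055=74554,  q_9=1·2326+1571=3897
a_10=1:  p_10=1·74554+44499=119053,  q_10=1·3897+2326=6223
a_11=7:  p_11=7·119053+74554=907925,  q_11=7·6223+3897=47458
→ (907925, 47458).  Check: 907925²=824327805625, 366·47458²=824327805624, difference 1.

907925 47458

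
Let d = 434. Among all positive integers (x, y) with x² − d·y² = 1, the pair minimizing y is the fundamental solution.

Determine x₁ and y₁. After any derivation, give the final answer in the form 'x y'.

125 6

√434 = [20; 1,4,1,40, …], period ℓ=4 (even) → k=3
k=0  a_k=20  p_k/q_k = 20/1
k=1  a_k=1  p_k/q_k = 21/1
k=2  a_k=4  p_k/q_k = 104/5
k=3  a_k=1  p_k/q_k = 125/6
(x₁, y₁) = (125, 6);  125² − 434·6² = 1 ✓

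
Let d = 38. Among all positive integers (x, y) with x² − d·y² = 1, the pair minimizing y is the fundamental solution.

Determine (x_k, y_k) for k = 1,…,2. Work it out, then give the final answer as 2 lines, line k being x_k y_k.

√38 = [6; 6,12, …], period ℓ=2 (even) → k=1
step 0: (6, 1)  from 6·(1,0) + (0,1)
step 1: (37, 6)  from 6·(6,1) + (1,0)
→ (37, 6).  Check: 37²=1369, 38·6²=1368, difference 1.
n=2: (37,6)∘(37,6) = (37·37+38·6·6, 37·6+6·37) = (2737,444)

37 6
2737 444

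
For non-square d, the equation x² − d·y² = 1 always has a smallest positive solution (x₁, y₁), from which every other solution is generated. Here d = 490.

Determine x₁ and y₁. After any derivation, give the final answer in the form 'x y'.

[22; 7,2,1,4,4,4,1,2,7,44] for √490; ℓ=10 ⇒ convergent index 9
step 0: (22, 1)  from 22·(1,0) + (0,1)
step 1: (155, 7)  from 7·(22,1) + (1,0)
…
step 3: (487, 22)  from 1·(332,15) + (155,7)
…
step 5: (9607, 434)  from 4·(2280,103) + (487,22)
…
step 8: (141338, 6385)  from 2·(50315,2273) + (40708,1839)
step 9: (1039681, 46968)  from 7·(141338,6385) + (50315,2273)
(x₁, y₁) = (1039681, 46968);  1039681² − 490·46968² = 1 ✓

1039681 46968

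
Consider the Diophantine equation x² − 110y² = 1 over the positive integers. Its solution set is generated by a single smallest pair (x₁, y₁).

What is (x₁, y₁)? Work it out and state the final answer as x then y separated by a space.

21 2

√110 → a₀=10, period (2,20); ℓ=2 even so k=1
step 0: (10, 1)  from 10·(1,0) + (0,1)
step 1: (21, 2)  from 2·(10,1) + (1,0)
(x₁, y₁) = (21, 2);  21² − 110·2² = 1 ✓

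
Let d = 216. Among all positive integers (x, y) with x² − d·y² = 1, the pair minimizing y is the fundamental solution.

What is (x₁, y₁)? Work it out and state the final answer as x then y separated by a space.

d=216: √d = [14; 1,2,3,2,1,28] (ℓ=6, even), read p_5/q_5
step 0: (14, 1)  from 14·(1,0) + (0,1)
…
step 2: (44, 3)  from 2·(15,1) + (14,1)
…
step 4: (338, 23)  from 2·(147,10) + (44,3)
step 5: (485, 33)  from 1·(338,23) + (147,10)
→ (485, 33).  Check: 485²=235225, 216·33²=235224, difference 1.

485 33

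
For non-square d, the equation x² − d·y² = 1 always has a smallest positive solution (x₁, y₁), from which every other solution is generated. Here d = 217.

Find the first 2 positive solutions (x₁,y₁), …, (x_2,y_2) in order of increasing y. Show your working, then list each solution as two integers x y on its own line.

√217 = [14; 1,2,1,2,1,…,2,1,28, …], period ℓ=16 (even) → k=15
a_0=14:  p_0=14·1+0=14,  q_0=14·0+1=1
a_1=1:  p_1=1·14+1=15,  q_1=1·1+0=1
a_2=2:  p_2=2·15+14=44,  q_2=2·1+1=3
…
a_7=9:  p_7=9·383+221=3668,  q_7=9·26+15=249
a_8=4:  p_8=4·3668+383=15055,  q_8=4·249+26=1022
…
a_10=1:  p_10=1·139163+15055=154218,  q_10=1·9447+1022=10469
a_11=1:  p_11=1·154218+139163=293381,  q_11=1·10469+9447=19916
…
a_14=2:  p_14=2·1034361+740980=2809702,  q_14=2·70217+50301=190735
a_15=1:  p_15=1·2809702+1034361=3844063,  q_15=1·190735+70217=260952
→ (3844063, 260952).  Check: 3844063²=14776820347969, 217·260952²=14776820347968, difference 1.
n=2: (3844063,260952)∘(3844063,260952) = (3844063·3844063+217·260952·260952, 3844063·260952+260952·3844063) = (29553640695937,2006231855952)

3844063 260952
29553640695937 2006231855952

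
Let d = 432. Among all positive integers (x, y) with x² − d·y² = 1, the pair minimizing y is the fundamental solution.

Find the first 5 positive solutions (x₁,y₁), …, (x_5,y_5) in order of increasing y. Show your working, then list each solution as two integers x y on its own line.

√432 = [20; 1,3,1,1,1,3,1,40, …], period ℓ=8 (even) → k=7
i=0: a=20 ⇒ p=20, q=1
…
i=2: a=3 ⇒ p=83, q=4
…
i=4: a=1 ⇒ p=187, q=9
…
i=6: a=3 ⇒ p=1060, q=51
i=7: a=1 ⇒ p=1351, q=65
→ (1351, 65).  Check: 1351²=1825201, 432·65²=1825200, difference 1.
(x_2, y_2) = (1351·1351 + 432·65·65, 1351·65 + 65·1351) = (3650401, 175630)
(x_3, y_3) = (1351·3650401 + 432·65·175630, 1351·175630 + 65·3650401) = (9863382151, 474552195)
(x_4, y_4) = (1351·9863382151 + 432·65·474552195, 1351·474552195 + 65·9863382151) = (26650854921601, 1282239855260)
(x_5, y_5) = (1351·26650854921601 + 432·65·1282239855260, 1351·1282239855260 + 65·26650854921601) = (72010600134783751, 3464611614360325)

1351 65
3650401 175630
9863382151 474552195
26650854921601 1282239855260
72010600134783751 3464611614360325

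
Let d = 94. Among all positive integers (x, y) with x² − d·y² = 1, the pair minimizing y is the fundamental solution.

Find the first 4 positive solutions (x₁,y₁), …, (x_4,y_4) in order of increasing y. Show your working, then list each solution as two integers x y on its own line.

2143295 221064
9187426914049 947610731760
39382732335491159615 4062018686654877336
168817626601983862467148801 17412208682026983028992480

√94 → a₀=9, period (1,2,3,1,1,…,2,1,18); ℓ=16 even so k=15
step 0: (9, 1)  from 9·(1,0) + (0,1)
step 1: (10, 1)  from 1·(9,1) + (1,0)
step 2: (29, 3)  from 2·(10,1) + (9,1)
step 3: (97, 10)  from 3·(29,3) + (10,1)
…
step 5: (223, 23)  from 1·(126,13) + (97,10)
…
step 7: (1464, 151)  from 1·(1241,128) + (223,23)
step 8: (12953, 1336)  from 8·(1464,151) + (1241,128)
step 9: (14417, 1487)  from 1·(12953,1336) + (1464,151)
step 10: (85038, 8771)  from 5·(14417,1487) + (12953,1336)
step 11: (99455, 10258)  from 1·(85038,8771) + (14417,1487)
step 12: (184493, 19029)  from 1·(99455,10258) + (85038,8771)
step 13: (652934, 67345)  from 3·(184493,19029) + (99455,10258)
step 14: (1490361, 153719)  from 2·(652934,67345) + (184493,19029)
step 15: (2143295, 221064)  from 1·(1490361,153719) + (652934,67345)
(x₁, y₁) = (2143295, 221064);  2143295² − 94·221064² = 1 ✓
(x_2, y_2) = (2143295·2143295 + 94·221064·221064, 2143295·221064 + 221064·2143295) = (9187426914049, 947610731760)
(x_3, y_3) = (2143295·9187426914049 + 94·221064·947610731760, 2143295·947610731760 + 221064·9187426914049) = (39382732335491159615, 4062018686654877336)
(x_4, y_4) = (2143295·39382732335491159615 + 94·221064·4062018686654877336, 2143295·4062018686654877336 + 221064·39382732335491159615) = (168817626601983862467148801, 17412208682026983028992480)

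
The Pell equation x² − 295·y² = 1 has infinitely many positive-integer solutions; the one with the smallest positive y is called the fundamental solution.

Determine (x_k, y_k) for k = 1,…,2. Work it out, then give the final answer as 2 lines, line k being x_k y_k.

√295 = [17; 5,1,2,3,2,6,2,3,2,1,5,34, …], period ℓ=12 (even) → k=11
step 0: (17, 1)  from 17·(1,0) + (0,1)
step 1: (86, 5)  from 5·(17,1) + (1,0)
step 2: (103, 6)  from 1·(86,5) + (17,1)
…
step 4: (979, 57)  from 3·(292,17) + (103,6)
…
step 6: (14479, 843)  from 6·(2250,131) + (979,57)
step 7: (31208, 1817)  from 2·(14479,843) + (2250,131)
…
step 9: (247414, 14405)  from 2·(108103,6294) + (31208,1817)
step 10: (355517, 20699)  from 1·(247414,14405) + (108103,6294)
step 11: (2024999, 117900)  from 5·(355517,20699) + (247414,14405)
→ (2024999, 117900).  Check: 2024999²=4100620950001, 295·117900²=4100620950000, difference 1.
k=2:  x_2 = 2024999·2024999+295·117900·117900 = 8201241900001,  y_2 = 2024999·117900+117900·2024999 = 477494764200

2024999 117900
8201241900001 477494764200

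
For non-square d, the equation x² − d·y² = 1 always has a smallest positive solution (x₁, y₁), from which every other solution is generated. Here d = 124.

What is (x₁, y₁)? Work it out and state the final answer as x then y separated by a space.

4620799 414960

[11; 7,2,1,1,1,…,2,7,22] for √124; ℓ=16 ⇒ convergent index 15
a_0=11:  p_0=11·1+0=11,  q_0=11·0+1=1
…
a_3=1:  p_3=1·167+78=245,  q_3=1·15+7=22
…
a_6=3:  p_6=3·657+412=2383,  q_6=3·59+37=214
a_7=1:  p_7=1·2383+657=3040,  q_7=1·214+59=273
a_8=4:  p_8=4·3040+2383=14543,  q_8=4·273+214=1306
…
a_14=2:  p_14=2·237042+152167=626251,  q_14=2·21287+13665=56239
a_15=7:  p_15=7·626251+237042=4620799,  q_15=7·56239+21287=414960
→ (4620799, 414960).  Check: 4620799²=21351783398401, 124·414960²=21351783398400, difference 1.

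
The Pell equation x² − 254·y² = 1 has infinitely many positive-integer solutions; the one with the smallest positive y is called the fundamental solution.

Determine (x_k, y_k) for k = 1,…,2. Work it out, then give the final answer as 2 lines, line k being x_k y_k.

255 16
130049 8160

d=254: √d = [15; 1,14,1,30] (ℓ=4, even), read p_3/q_3
a_0=15:  p_0=15·1+0=15,  q_0=15·0+1=1
a_1=1:  p_1=1·15+1=16,  q_1=1·1+0=1
a_2=14:  p_2=14·16+15=239,  q_2=14·1+1=15
a_3=1:  p_3=1·239+16=255,  q_3=1·15+1=16
fundamental: x₁=255, y₁=16  (since 65025 − 254·256 = 1)
(x_2, y_2) = (255·255 + 254·16·16, 255·16 + 16·255) = (130049, 8160)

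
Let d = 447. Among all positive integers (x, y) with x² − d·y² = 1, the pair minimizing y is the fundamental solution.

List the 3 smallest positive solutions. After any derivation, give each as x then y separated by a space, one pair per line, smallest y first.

148 7
43807 2072
12966724 613305

√447 = [21; 7,42, …], period ℓ=2 (even) → k=1
k=0  a_k=21  p_k/q_k = 21/1
k=1  a_k=7  p_k/q_k = 148/7
→ (148, 7).  Check: 148²=21904, 447·7²=21903, difference 1.
(148+7√447)^2 = 43807 + 2072√447
(148+7√447)^3 = 12966724 + 613305√447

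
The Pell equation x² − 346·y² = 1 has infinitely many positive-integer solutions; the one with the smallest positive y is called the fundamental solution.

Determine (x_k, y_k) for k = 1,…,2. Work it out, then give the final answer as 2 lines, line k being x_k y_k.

17299 930
598510801 32176140

√346 → a₀=18, period (1,1,1,1,36); ℓ=5 odd so k=9
i=0: a=18 ⇒ p=18, q=1
…
i=4: a=1 ⇒ p=93, q=5
i=5: a=36 ⇒ p=3404, q=183
…
i=8: a=1 ⇒ p=10398, q=559
i=9: a=1 ⇒ p=17299, q=930
→ (17299, 930).  Check: 17299²=299255401, 346·930²=299255400, difference 1.
k=2:  x_2 = 17299·17299+346·930·930 = 598510801,  y_2 = 17299·930+930·17299 = 32176140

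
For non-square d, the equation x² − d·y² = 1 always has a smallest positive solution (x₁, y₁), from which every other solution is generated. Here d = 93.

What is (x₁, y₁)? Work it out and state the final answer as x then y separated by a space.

12151 1260

√93 = [9; 1,1,1,4,6,4,1,1,1,18, …], period ℓ=10 (even) → k=9
i=0: a=9 ⇒ p=9, q=1
…
i=2: a=1 ⇒ p=19, q=2
i=3: a=1 ⇒ p=29, q=3
i=4: a=4 ⇒ p=135, q=14
i=5: a=6 ⇒ p=839, q=87
i=6: a=4 ⇒ p=3491, q=362
i=7: a=1 ⇒ p=4330, q=449
i=8: a=1 ⇒ p=7821, q=811
i=9: a=1 ⇒ p=12151, q=1260
→ (12151, 1260).  Check: 12151²=147646801, 93·1260²=147646800, difference 1.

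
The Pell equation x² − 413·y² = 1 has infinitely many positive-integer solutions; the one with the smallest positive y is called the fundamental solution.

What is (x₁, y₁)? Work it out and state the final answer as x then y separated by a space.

d=413: √d = [20; 3,9,1,4,1,9,3,40] (ℓ=8, even), read p_7/q_7
k=0  a_k=20  p_k/q_k = 20/1
k=1  a_k=3  p_k/q_k = 61/3
…
k=3  a_k=1  p_k/q_k = 630/31
…
k=6  a_k=9  p_k/q_k = 36560/1799
k=7  a_k=3  p_k/q_k = 113399/5580
→ (113399, 5580).  Check: 113399²=12859333201, 413·5580²=12859333200, difference 1.

113399 5580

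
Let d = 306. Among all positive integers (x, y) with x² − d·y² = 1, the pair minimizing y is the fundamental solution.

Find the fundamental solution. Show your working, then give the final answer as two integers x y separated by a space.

[17; 2,34] for √306; ℓ=2 ⇒ convergent index 1
k=0  a_k=17  p_k/q_k = 17/1
k=1  a_k=2  p_k/q_k = 35/2
fundamental: x₁=35, y₁=2  (since 1225 − 306·4 = 1)

35 2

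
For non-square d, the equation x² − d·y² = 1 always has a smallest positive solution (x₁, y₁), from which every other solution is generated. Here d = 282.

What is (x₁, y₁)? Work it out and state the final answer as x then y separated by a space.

[16; 1,3,1,4,1,3,1,32] for √282; ℓ=8 ⇒ convergent index 7
step 0: (16, 1)  from 16·(1,0) + (0,1)
…
step 3: (84, 5)  from 1·(67,4) + (17,1)
step 4: (403, 24)  from 4·(84,5) + (67,4)
…
step 6: (1864, 111)  from 3·(487,29) + (403,24)
step 7: (2351, 140)  from 1·(1864,111) + (487,29)
fundamental: x₁=2351, y₁=140  (since 5527201 − 282·19600 = 1)

2351 140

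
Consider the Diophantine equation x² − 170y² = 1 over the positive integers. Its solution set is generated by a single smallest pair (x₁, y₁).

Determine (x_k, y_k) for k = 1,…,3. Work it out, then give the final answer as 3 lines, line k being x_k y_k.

d=170: √d = [13; 26] (ℓ=1, odd), read p_1/q_1
a_0=13:  p_0=13·1+0=13,  q_0=13·0+1=1
a_1=26:  p_1=26·13+1=339,  q_1=26·1+0=26
fundamental: x₁=339, y₁=26  (since 114921 − 170·676 = 1)
k=2:  x_2 = 339·339+170·26·26 = 229841,  y_2 = 339·26+26·339 = 17628
k=3:  x_3 = 339·229841+170·26·17628 = 155831859,  y_3 = 339·17628+26·229841 = 11951758

339 26
229841 17628
155831859 11951758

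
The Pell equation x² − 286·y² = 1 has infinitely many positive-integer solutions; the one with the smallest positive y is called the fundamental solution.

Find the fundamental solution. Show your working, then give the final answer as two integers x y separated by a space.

√286 = [16; 1,10,3,3,2,3,3,10,1,32, …], period ℓ=10 (even) → k=9
i=0: a=16 ⇒ p=16, q=1
i=1: a=1 ⇒ p=17, q=1
…
i=6: a=3 ⇒ p=15102, q=893
i=7: a=3 ⇒ p=49703, q=2939
i=8: a=10 ⇒ p=512132, q=30283
i=9: a=1 ⇒ p=561835, q=33222
→ (561835, 33222).  Check: 561835²=315658567225, 286·33222²=315658567224, difference 1.

561835 33222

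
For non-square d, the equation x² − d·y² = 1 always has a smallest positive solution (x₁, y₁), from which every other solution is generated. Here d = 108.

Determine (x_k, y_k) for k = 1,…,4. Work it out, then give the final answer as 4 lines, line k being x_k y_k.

1351 130
3650401 351260
9863382151 949104390
26650854921601 2564479710520

d=108: √d = [10; 2,1,1,4,1,1,2,20] (ℓ=8, even), read p_7/q_7
a_0=10:  p_0=10·1+0=10,  q_0=10·0+1=1
a_1=2:  p_1=2·10+1=21,  q_1=2·1+0=2
…
a_5=1:  p_5=1·239+52=291,  q_5=1·23+5=28
a_6=1:  p_6=1·291+239=530,  q_6=1·28+23=51
a_7=2:  p_7=2·530+291=1351,  q_7=2·51+28=130
→ (1351, 130).  Check: 1351²=1825201, 108·130²=1825200, difference 1.
k=2:  x_2 = 1351·1351+108·130·130 = 3650401,  y_2 = 1351·130+130·1351 = 351260
k=3:  x_3 = 1351·3650401+108·130·351260 = 9863382151,  y_3 = 1351·351260+130·3650401 = 949104390
k=4:  x_4 = 1351·9863382151+108·130·949104390 = 26650854921601,  y_4 = 1351·949104390+130·9863382151 = 2564479710520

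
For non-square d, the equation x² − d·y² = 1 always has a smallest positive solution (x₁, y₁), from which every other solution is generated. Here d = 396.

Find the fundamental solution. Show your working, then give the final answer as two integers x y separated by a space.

199 10

[19; 1,8,1,38] for √396; ℓ=4 ⇒ convergent index 3
k=0  a_k=19  p_k/q_k = 19/1
k=1  a_k=1  p_k/q_k = 20/1
k=2  a_k=8  p_k/q_k = 179/9
k=3  a_k=1  p_k/q_k = 199/10
(x₁, y₁) = (199, 10);  199² − 396·10² = 1 ✓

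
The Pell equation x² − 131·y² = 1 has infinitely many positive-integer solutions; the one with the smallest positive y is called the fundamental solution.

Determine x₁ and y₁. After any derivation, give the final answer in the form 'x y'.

d=131: √d = [11; 2,4,11,4,2,22] (ℓ=6, even), read p_5/q_5
a_0=11:  p_0=11·1+0=11,  q_0=11·0+1=1
…
a_3=11:  p_3=11·103+23=1156,  q_3=11·9+2=101
a_4=4:  p_4=4·1156+103=4727,  q_4=4·101+9=413
a_5=2:  p_5=2·4727+1156=10610,  q_5=2·413+101=927
(x₁, y₁) = (10610, 927);  10610² − 131·927² = 1 ✓

10610 927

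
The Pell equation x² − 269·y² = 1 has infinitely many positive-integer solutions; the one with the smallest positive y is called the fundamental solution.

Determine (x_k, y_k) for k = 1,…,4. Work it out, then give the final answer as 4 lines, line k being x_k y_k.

13449 820
361751201 22056360
9730383791049 593271970460
261727862849884801 15957829439376720

[16; 2,2,32] for √269; ℓ=3 ⇒ convergent index 5
a_0=16:  p_0=16·1+0=16,  q_0=16·0+1=1
…
a_4=2:  p_4=2·2657+82=5396,  q_4=2·162+5=329
a_5=2:  p_5=2·5396+2657=13449,  q_5=2·329+162=820
→ (13449, 820).  Check: 13449²=180875601, 269·820²=180875600, difference 1.
(x_2, y_2) = (13449·13449 + 269·820·820, 13449·820 + 820·13449) = (361751201, 22056360)
(x_3, y_3) = (13449·361751201 + 269·820·22056360, 13449·22056360 + 820·361751201) = (9730383791049, 593271970460)
(x_4, y_4) = (13449·9730383791049 + 269·820·593271970460, 13449·593271970460 + 820·9730383791049) = (261727862849884801, 15957829439376720)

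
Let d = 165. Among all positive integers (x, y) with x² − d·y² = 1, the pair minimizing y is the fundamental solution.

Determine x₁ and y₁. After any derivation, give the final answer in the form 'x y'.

d=165: √d = [12; 1,5,2,5,1,24] (ℓ=6, even), read p_5/q_5
i=0: a=12 ⇒ p=12, q=1
i=1: a=1 ⇒ p=13, q=1
i=2: a=5 ⇒ p=77, q=6
…
i=4: a=5 ⇒ p=912, q=71
i=5: a=1 ⇒ p=1079, q=84
(x₁, y₁) = (1079, 84);  1079² − 165·84² = 1 ✓

1079 84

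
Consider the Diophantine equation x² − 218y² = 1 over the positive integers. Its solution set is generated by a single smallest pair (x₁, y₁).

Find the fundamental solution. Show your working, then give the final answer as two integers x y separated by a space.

126003 8534

[14; 1,3,3,1,28] for √218; ℓ=5 ⇒ convergent index 9
step 0: (14, 1)  from 14·(1,0) + (0,1)
step 1: (15, 1)  from 1·(14,1) + (1,0)
step 2: (59, 4)  from 3·(15,1) + (14,1)
…
step 4: (251, 17)  from 1·(192,13) + (59,4)
step 5: (7220, 489)  from 28·(251,17) + (192,13)
step 6: (7471, 506)  from 1·(7220,489) + (251,17)
step 7: (29633, 2007)  from 3·(7471,506) + (7220,489)
step 8: (96370, 6527)  from 3·(29633,2007) + (7471,506)
step 9: (126003, 8534)  from 1·(96370,6527) + (29633,2007)
fundamental: x₁=126003, y₁=8534  (since 15876756009 − 218·72829156 = 1)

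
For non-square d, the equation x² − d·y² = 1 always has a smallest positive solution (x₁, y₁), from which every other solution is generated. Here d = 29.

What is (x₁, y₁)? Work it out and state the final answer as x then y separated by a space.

√29 = [5; 2,1,1,2,10, …], period ℓ=5 (odd) → k=9
a_0=5:  p_0=5·1+0=5,  q_0=5·0+1=1
a_1=2:  p_1=2·5+1=11,  q_1=2·1+0=2
a_2=1:  p_2=1·11+5=16,  q_2=1·2+1=3
a_3=1:  p_3=1·16+11=27,  q_3=1·3+2=5
a_4=2:  p_4=2·27+16=70,  q_4=2·5+3=13
a_5=10:  p_5=10·70+27=727,  q_5=10·13+5=135
a_6=2:  p_6=2·727+70=1524,  q_6=2·135+13=283
a_7=1:  p_7=1·1524+727=2251,  q_7=1·283+135=418
a_8=1:  p_8=1·2251+1524=3775,  q_8=1·418+283=701
a_9=2:  p_9=2·3775+2251=9801,  q_9=2·701+418=1820
(x₁, y₁) = (9801, 1820);  9801² − 29·1820² = 1 ✓

9801 1820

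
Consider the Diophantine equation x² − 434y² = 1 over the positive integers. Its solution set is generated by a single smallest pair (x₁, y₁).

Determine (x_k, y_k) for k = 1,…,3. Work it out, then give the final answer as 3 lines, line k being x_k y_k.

125 6
31249 1500
7812125 374994

[20; 1,4,1,40] for √434; ℓ=4 ⇒ convergent index 3
i=0: a=20 ⇒ p=20, q=1
i=1: a=1 ⇒ p=21, q=1
i=2: a=4 ⇒ p=104, q=5
i=3: a=1 ⇒ p=125, q=6
→ (125, 6).  Check: 125²=15625, 434·6²=15624, difference 1.
(125+6√434)^2 = 31249 + 1500√434
(125+6√434)^3 = 7812125 + 374994√434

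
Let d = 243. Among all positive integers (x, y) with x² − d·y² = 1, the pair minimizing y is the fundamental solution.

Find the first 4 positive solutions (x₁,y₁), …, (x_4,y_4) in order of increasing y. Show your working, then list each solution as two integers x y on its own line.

70226 4505
9863382151 632736260
1385331749802026 88869073185015
194572614913330773601 12481839066348990520

√243 → a₀=15, period (1,1,2,3,15,3,2,1,1,30); ℓ=10 even so k=9
a_0=15:  p_0=15·1+0=15,  q_0=15·0+1=1
a_1=1:  p_1=1·15+1=16,  q_1=1·1+0=1
a_2=1:  p_2=1·16+15=31,  q_2=1·1+1=2
a_3=2:  p_3=2·31+16=78,  q_3=2·2+1=5
a_4=3:  p_4=3·78+31=265,  q_4=3·5+2=17
a_5=15:  p_5=15·265+78=4053,  q_5=15·17+5=260
…
a_8=1:  p_8=1·28901+12424=41325,  q_8=1·1854+797=2651
a_9=1:  p_9=1·41325+28901=70226,  q_9=1·2651+1854=4505
fundamental: x₁=70226, y₁=4505  (since 4931691076 − 243·20295025 = 1)
(70226+4505√243)^2 = 9863382151 + 632736260√243
(70226+4505√243)^3 = 1385331749802026 + 88869073185015√243
(70226+4505√243)^4 = 194572614913330773601 + 12481839066348990520√243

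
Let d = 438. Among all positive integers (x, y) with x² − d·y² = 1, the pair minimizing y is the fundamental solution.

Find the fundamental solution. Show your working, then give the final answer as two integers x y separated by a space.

√438 = [20; 1,12,1,40, …], period ℓ=4 (even) → k=3
a_0=20:  p_0=20·1+0=20,  q_0=20·0+1=1
…
a_2=12:  p_2=12·21+20=272,  q_2=12·1+1=13
a_3=1:  p_3=1·272+21=293,  q_3=1·13+1=14
→ (293, 14).  Check: 293²=85849, 438·14²=85848, difference 1.

293 14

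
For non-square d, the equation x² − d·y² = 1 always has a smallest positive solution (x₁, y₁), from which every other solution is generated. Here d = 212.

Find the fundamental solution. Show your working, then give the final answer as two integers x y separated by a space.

d=212: √d = [14; 1,1,3,1,1,…,1,1,28] (ℓ=14, even), read p_13/q_13
i=0: a=14 ⇒ p=14, q=1
…
i=2: a=1 ⇒ p=29, q=2
i=3: a=3 ⇒ p=102, q=7
…
i=5: a=1 ⇒ p=233, q=16
i=6: a=1 ⇒ p=364, q=25
i=7: a=6 ⇒ p=2417, q=166
…
i=12: a=1 ⇒ p=37114, q=2549
i=13: a=1 ⇒ p=66249, q=4550
→ (66249, 4550).  Check: 66249²=4388930001, 212·4550²=4388930000, difference 1.

66249 4550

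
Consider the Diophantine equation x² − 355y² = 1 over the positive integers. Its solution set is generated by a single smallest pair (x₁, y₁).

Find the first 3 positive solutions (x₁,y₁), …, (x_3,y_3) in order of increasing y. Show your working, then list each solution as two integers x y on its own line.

954809 50676
1823320452961 96771801768
3481845556741524089 184797174548553948

d=355: √d = [18; 1,5,3,3,1,6,1,3,3,5,1,36] (ℓ=12, even), read p_11/q_11
a_0=18:  p_0=18·1+0=18,  q_0=18·0+1=1
a_1=1:  p_1=1·18+1=19,  q_1=1·1+0=1
…
a_3=3:  p_3=3·113+19=358,  q_3=3·6+1=19
a_4=3:  p_4=3·358+113=1187,  q_4=3·19+6=63
…
a_9=3:  p_9=3·46463+12002=151391,  q_9=3·2466+637=8035
a_10=5:  p_10=5·151391+46463=803418,  q_10=5·8035+2466=42641
a_11=1:  p_11=1·803418+151391=954809,  q_11=1·42641+8035=50676
→ (954809, 50676).  Check: 954809²=911660226481, 355·50676²=911660226480, difference 1.
(954809+50676√355)^2 = 1823320452961 + 96771801768√355
(954809+50676√355)^3 = 3481845556741524089 + 184797174548553948√355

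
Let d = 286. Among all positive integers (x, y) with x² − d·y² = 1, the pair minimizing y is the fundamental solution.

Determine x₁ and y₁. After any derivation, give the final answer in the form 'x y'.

561835 33222

√286 = [16; 1,10,3,3,2,3,3,10,1,32, …], period ℓ=10 (even) → k=9
a_0=16:  p_0=16·1+0=16,  q_0=16·0+1=1
a_1=1:  p_1=1·16+1=17,  q_1=1·1+0=1
a_2=10:  p_2=10·17+16=186,  q_2=10·1+1=11
…
a_4=3:  p_4=3·575+186=1911,  q_4=3·34+11=113
…
a_7=3:  p_7=3·15102+4397=49703,  q_7=3·893+260=2939
a_8=10:  p_8=10·49703+15102=512132,  q_8=10·2939+893=30283
a_9=1:  p_9=1·512132+49703=561835,  q_9=1·30283+2939=33222
→ (561835, 33222).  Check: 561835²=315658567225, 286·33222²=315658567224, difference 1.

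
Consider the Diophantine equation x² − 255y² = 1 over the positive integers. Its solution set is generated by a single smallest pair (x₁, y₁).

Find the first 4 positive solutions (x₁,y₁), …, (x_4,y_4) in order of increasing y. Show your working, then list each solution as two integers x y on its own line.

16 1
511 32
16336 1023
522241 32704

√255 = [15; 1,30, …], period ℓ=2 (even) → k=1
i=0: a=15 ⇒ p=15, q=1
i=1: a=1 ⇒ p=16, q=1
fundamental: x₁=16, y₁=1  (since 256 − 255·1 = 1)
(x_2, y_2) = (16·16 + 255·1·1, 16·1 + 1·16) = (511, 32)
(x_3, y_3) = (16·511 + 255·1·32, 16·32 + 1·511) = (16336, 1023)
(x_4, y_4) = (16·16336 + 255·1·1023, 16·1023 + 1·16336) = (522241, 32704)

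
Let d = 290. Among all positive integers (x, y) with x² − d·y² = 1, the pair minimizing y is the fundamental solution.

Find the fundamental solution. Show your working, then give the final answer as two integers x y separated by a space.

√290 = [17; 34, …], period ℓ=1 (odd) → k=1
a_0=17:  p_0=17·1+0=17,  q_0=17·0+1=1
a_1=34:  p_1=34·17+1=579,  q_1=34·1+0=34
→ (579, 34).  Check: 579²=335241, 290·34²=335240, difference 1.

579 34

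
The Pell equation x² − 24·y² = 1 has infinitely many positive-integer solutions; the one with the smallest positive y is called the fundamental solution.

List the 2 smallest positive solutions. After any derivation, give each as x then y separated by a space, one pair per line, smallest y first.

5 1
49 10

[4; 1,8] for √24; ℓ=2 ⇒ convergent index 1
a_0=4:  p_0=4·1+0=4,  q_0=4·0+1=1
a_1=1:  p_1=1·4+1=5,  q_1=1·1+0=1
fundamental: x₁=5, y₁=1  (since 25 − 24·1 = 1)
(5+1√24)^2 = 49 + 10√24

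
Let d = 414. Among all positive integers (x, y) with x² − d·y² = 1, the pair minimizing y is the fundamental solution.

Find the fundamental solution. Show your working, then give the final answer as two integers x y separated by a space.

√414 → a₀=20, period (2,1,7,2,7,1,2,40); ℓ=8 even so k=7
a_0=20:  p_0=20·1+0=20,  q_0=20·0+1=1
a_1=2:  p_1=2·20+1=41,  q_1=2·1+0=2
a_2=1:  p_2=1·41+20=61,  q_2=1·2+1=3
…
a_4=2:  p_4=2·468+61=997,  q_4=2·23+3=49
a_5=7:  p_5=7·997+468=7447,  q_5=7·49+23=366
a_6=1:  p_6=1·7447+997=8444,  q_6=1·366+49=415
a_7=2:  p_7=2·8444+7447=24335,  q_7=2·415+366=1196
→ (24335, 1196).  Check: 24335²=592192225, 414·1196²=592192224, difference 1.

24335 1196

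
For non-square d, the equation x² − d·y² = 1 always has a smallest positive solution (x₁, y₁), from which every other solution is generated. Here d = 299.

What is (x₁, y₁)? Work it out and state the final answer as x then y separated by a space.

415 24

d=299: √d = [17; 3,2,3,34] (ℓ=4, even), read p_3/q_3
k=0  a_k=17  p_k/q_k = 17/1
k=1  a_k=3  p_k/q_k = 52/3
k=2  a_k=2  p_k/q_k = 121/7
k=3  a_k=3  p_k/q_k = 415/24
→ (415, 24).  Check: 415²=172225, 299·24²=172224, difference 1.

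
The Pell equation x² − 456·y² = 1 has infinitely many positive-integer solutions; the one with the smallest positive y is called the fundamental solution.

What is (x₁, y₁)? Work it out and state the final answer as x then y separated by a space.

√456 = [21; 2,1,4,1,2,42, …], period ℓ=6 (even) → k=5
step 0: (21, 1)  from 21·(1,0) + (0,1)
…
step 4: (363, 17)  from 1·(299,14) + (64,3)
step 5: (1025, 48)  from 2·(363,17) + (299,14)
(x₁, y₁) = (1025, 48);  1025² − 456·48² = 1 ✓

1025 48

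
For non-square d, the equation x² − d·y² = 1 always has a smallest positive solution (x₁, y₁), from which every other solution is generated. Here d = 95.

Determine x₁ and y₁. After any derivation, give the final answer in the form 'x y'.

39 4

√95 → a₀=9, period (1,2,1,18); ℓ=4 even so k=3
k=0  a_k=9  p_k/q_k = 9/1
k=1  a_k=1  p_k/q_k = 10/1
k=2  a_k=2  p_k/q_k = 29/3
k=3  a_k=1  p_k/q_k = 39/4
→ (39, 4).  Check: 39²=1521, 95·4²=1520, difference 1.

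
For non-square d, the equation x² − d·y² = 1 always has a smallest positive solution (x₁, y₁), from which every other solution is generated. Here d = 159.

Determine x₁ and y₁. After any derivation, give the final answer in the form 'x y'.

1324 105

d=159: √d = [12; 1,1,1,1,3,1,1,1,1,24] (ℓ=10, even), read p_9/q_9
i=0: a=12 ⇒ p=12, q=1
…
i=2: a=1 ⇒ p=25, q=2
…
i=4: a=1 ⇒ p=63, q=5
…
i=7: a=1 ⇒ p=517, q=41
i=8: a=1 ⇒ p=807, q=64
i=9: a=1 ⇒ p=1324, q=105
fundamental: x₁=1324, y₁=105  (since 1752976 − 159·11025 = 1)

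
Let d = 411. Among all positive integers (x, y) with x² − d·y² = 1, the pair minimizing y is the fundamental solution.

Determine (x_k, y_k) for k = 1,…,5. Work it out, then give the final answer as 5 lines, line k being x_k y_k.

49730 2453
4946145799 243975380
491943661118810 24265791292347
48928716529930696801 2413475601692857240
4866450145574963442708650 240044283320105789798053

√411 = [20; 3,1,1,1,19,1,1,1,3,40, …], period ℓ=10 (even) → k=9
k=0  a_k=20  p_k/q_k = 20/1
k=1  a_k=3  p_k/q_k = 61/3
k=2  a_k=1  p_k/q_k = 81/4
k=3  a_k=1  p_k/q_k = 142/7
…
k=6  a_k=1  p_k/q_k = 4602/227
…
k=8  a_k=1  p_k/q_k = 13583/670
k=9  a_k=3  p_k/q_k = 49730/2453
→ (49730, 2453).  Check: 49730²=2473072900, 411·2453²=2473072899, difference 1.
k=2:  x_2 = 49730·49730+411·2453·2453 = 4946145799,  y_2 = 49730·2453+2453·49730 = 243975380
k=3:  x_3 = 49730·4946145799+411·2453·243975380 = 491943661118810,  y_3 = 49730·243975380+2453·4946145799 = 24265791292347
k=4:  x_4 = 49730·491943661118810+411·2453·24265791292347 = 48928716529930696801,  y_4 = 49730·24265791292347+2453·491943661118810 = 2413475601692857240
k=5:  x_5 = 49730·48928716529930696801+411·2453·2413475601692857240 = 4866450145574963442708650,  y_5 = 49730·2413475601692857240+2453·48928716529930696801 = 240044283320105789798053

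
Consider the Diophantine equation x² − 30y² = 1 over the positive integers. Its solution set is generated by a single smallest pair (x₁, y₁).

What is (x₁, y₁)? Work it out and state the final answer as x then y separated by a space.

11 2

√30 → a₀=5, period (2,10); ℓ=2 even so k=1
step 0: (5, 1)  from 5·(1,0) + (0,1)
step 1: (11, 2)  from 2·(5,1) + (1,0)
→ (11, 2).  Check: 11²=121, 30·2²=120, difference 1.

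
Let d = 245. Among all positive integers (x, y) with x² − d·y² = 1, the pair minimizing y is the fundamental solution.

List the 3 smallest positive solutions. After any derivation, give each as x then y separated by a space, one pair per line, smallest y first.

51841 3312
5374978561 343394784
557288527109761 35603857991376

[15; 1,1,1,7,6,7,1,1,1,30] for √245; ℓ=10 ⇒ convergent index 9
i=0: a=15 ⇒ p=15, q=1
i=1: a=1 ⇒ p=16, q=1
…
i=5: a=6 ⇒ p=2207, q=141
i=6: a=7 ⇒ p=15809, q=1010
i=7: a=1 ⇒ p=18016, q=1151
i=8: a=1 ⇒ p=33825, q=2161
i=9: a=1 ⇒ p=51841, q=3312
→ (51841, 3312).  Check: 51841²=2687489281, 245·3312²=2687489280, difference 1.
k=2:  x_2 = 51841·51841+245·3312·3312 = 5374978561,  y_2 = 51841·3312+3312·51841 = 343394784
k=3:  x_3 = 51841·5374978561+245·3312·343394784 = 557288527109761,  y_3 = 51841·343394784+3312·5374978561 = 35603857991376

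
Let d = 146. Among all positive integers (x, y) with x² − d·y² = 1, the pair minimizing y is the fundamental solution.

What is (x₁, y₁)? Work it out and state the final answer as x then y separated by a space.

[12; 12,24] for √146; ℓ=2 ⇒ convergent index 1
k=0  a_k=12  p_k/q_k = 12/1
k=1  a_k=12  p_k/q_k = 145/12
→ (145, 12).  Check: 145²=21025, 146·12²=21024, difference 1.

145 12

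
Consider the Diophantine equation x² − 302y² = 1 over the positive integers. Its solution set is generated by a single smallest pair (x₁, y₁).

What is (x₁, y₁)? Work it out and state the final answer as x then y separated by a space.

4276623 246092

√302 = [17; 2,1,1,1,4,…,1,2,34, …], period ℓ=16 (even) → k=15
i=0: a=17 ⇒ p=17, q=1
i=1: a=2 ⇒ p=35, q=2
i=2: a=1 ⇒ p=52, q=3
i=3: a=1 ⇒ p=87, q=5
i=4: a=1 ⇒ p=139, q=8
i=5: a=4 ⇒ p=643, q=37
…
i=8: a=16 ⇒ p=34513, q=1986
i=9: a=1 ⇒ p=36581, q=2105
…
i=11: a=4 ⇒ p=467281, q=26889
i=12: a=1 ⇒ p=574956, q=33085
…
i=14: a=1 ⇒ p=1617193, q=93059
i=15: a=2 ⇒ p=4276623, q=246092
→ (4276623, 246092).  Check: 4276623²=18289504284129, 302·246092²=18289504284128, difference 1.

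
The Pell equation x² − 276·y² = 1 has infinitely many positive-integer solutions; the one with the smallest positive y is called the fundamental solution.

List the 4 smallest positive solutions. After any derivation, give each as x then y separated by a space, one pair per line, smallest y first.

[16; 1,1,1,1,2,2,2,1,1,1,1,32] for √276; ℓ=12 ⇒ convergent index 11
a_0=16:  p_0=16·1+0=16,  q_0=16·0+1=1
…
a_3=1:  p_3=1·33+17=50,  q_3=1·2+1=3
…
a_5=2:  p_5=2·83+50=216,  q_5=2·5+3=13
…
a_10=1:  p_10=1·3007+1761=4768,  q_10=1·181+106=287
a_11=1:  p_11=1·4768+3007=7775,  q_11=1·287+181=468
fundamental: x₁=7775, y₁=468  (since 60450625 − 276·219024 = 1)
(7775+468√276)^2 = 120901249 + 7277400√276
(7775+468√276)^3 = 1880014414175 + 113163569532√276
(7775+468√276)^4 = 29234224019520001 + 1759693498945200√276

7775 468
120901249 7277400
1880014414175 113163569532
29234224019520001 1759693498945200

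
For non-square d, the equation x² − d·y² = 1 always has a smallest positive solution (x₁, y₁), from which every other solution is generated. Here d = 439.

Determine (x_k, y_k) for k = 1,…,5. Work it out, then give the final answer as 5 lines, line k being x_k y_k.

d=439: √d = [20; 1,19,1,40] (ℓ=4, even), read p_3/q_3
step 0: (20, 1)  from 20·(1,0) + (0,1)
…
step 2: (419, 20)  from 19·(21,1) + (20,1)
step 3: (440, 21)  from 1·(419,20) + (21,1)
fundamental: x₁=440, y₁=21  (since 193600 − 439·441 = 1)
(x_2, y_2) = (440·440 + 439·21·21, 440·21 + 21·440) = (387199, 18480)
(x_3, y_3) = (440·387199 + 439·21·18480, 440·18480 + 21·387199) = (340734680, 16262379)
(x_4, y_4) = (440·340734680 + 439·21·16262379, 440·16262379 + 21·340734680) = (299846131201, 14310875040)
(x_5, y_5) = (440·299846131201 + 439·21·14310875040, 440·14310875040 + 21·299846131201) = (263864254722200, 12593553772821)

440 21
387199 18480
340734680 16262379
299846131201 14310875040
263864254722200 12593553772821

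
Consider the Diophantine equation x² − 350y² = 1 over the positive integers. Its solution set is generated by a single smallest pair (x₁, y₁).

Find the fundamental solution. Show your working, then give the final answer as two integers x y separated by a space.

d=350: √d = [18; 1,2,2,2,1,36] (ℓ=6, even), read p_5/q_5
k=0  a_k=18  p_k/q_k = 18/1
k=1  a_k=1  p_k/q_k = 19/1
…
k=3  a_k=2  p_k/q_k = 131/7
k=4  a_k=2  p_k/q_k = 318/17
k=5  a_k=1  p_k/q_k = 449/24
fundamental: x₁=449, y₁=24  (since 201601 − 350·576 = 1)

449 24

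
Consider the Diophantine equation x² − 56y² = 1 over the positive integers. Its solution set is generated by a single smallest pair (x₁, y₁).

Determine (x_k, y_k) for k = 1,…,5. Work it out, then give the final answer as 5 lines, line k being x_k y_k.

15 2
449 60
13455 1798
403201 53880
12082575 1614602

√56 = [7; 2,14, …], period ℓ=2 (even) → k=1
i=0: a=7 ⇒ p=7, q=1
i=1: a=2 ⇒ p=15, q=2
(x₁, y₁) = (15, 2);  15² − 56·2² = 1 ✓
n=2: (15,2)∘(15,2) = (15·15+56·2·2, 15·2+2·15) = (449,60)
n=3: (449,60)∘(15,2) = (15·449+56·2·60, 15·60+2·449) = (13455,1798)
n=4: (13455,1798)∘(15,2) = (15·13455+56·2·1798, 15·1798+2·13455) = (403201,53880)
n=5: (403201,53880)∘(15,2) = (15·403201+56·2·53880, 15·53880+2·403201) = (12082575,1614602)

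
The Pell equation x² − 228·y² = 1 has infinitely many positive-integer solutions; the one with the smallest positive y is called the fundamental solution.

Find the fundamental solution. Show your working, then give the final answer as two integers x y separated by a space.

[15; 10,30] for √228; ℓ=2 ⇒ convergent index 1
a_0=15:  p_0=15·1+0=15,  q_0=15·0+1=1
a_1=10:  p_1=10·15+1=151,  q_1=10·1+0=10
fundamental: x₁=151, y₁=10  (since 22801 − 228·100 = 1)

151 10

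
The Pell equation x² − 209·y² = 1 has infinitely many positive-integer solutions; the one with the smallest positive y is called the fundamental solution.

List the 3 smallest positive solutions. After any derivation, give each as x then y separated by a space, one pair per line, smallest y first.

d=209: √d = [14; 2,5,3,2,3,5,2,28] (ℓ=8, even), read p_7/q_7
i=0: a=14 ⇒ p=14, q=1
i=1: a=2 ⇒ p=29, q=2
…
i=3: a=3 ⇒ p=506, q=35
i=4: a=2 ⇒ p=1171, q=81
i=5: a=3 ⇒ p=4019, q=278
i=6: a=5 ⇒ p=21266, q=1471
i=7: a=2 ⇒ p=46551, q=3220
(x₁, y₁) = (46551, 3220);  46551² − 209·3220² = 1 ✓
(x_2, y_2) = (46551·46551 + 209·3220·3220, 46551·3220 + 3220·46551) = (4333991201, 299788440)
(x_3, y_3) = (46551·4333991201 + 209·3220·299788440, 46551·299788440 + 3220·4333991201) = (403503248748951, 27910903337660)

46551 3220
4333991201 299788440
403503248748951 27910903337660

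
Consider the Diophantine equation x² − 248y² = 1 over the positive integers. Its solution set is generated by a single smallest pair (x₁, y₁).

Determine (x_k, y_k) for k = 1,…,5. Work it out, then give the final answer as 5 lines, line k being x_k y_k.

[15; 1,2,1,30] for √248; ℓ=4 ⇒ convergent index 3
step 0: (15, 1)  from 15·(1,0) + (0,1)
step 1: (16, 1)  from 1·(15,1) + (1,0)
step 2: (47, 3)  from 2·(16,1) + (15,1)
step 3: (63, 4)  from 1·(47,3) + (16,1)
fundamental: x₁=63, y₁=4  (since 3969 − 248·16 = 1)
n=2: (63,4)∘(63,4) = (63·63+248·4·4, 63·4+4·63) = (7937,504)
n=3: (7937,504)∘(63,4) = (63·7937+248·4·504, 63·504+4·7937) = (999999,63500)
n=4: (999999,63500)∘(63,4) = (63·999999+248·4·63500, 63·63500+4·999999) = (125991937,8000496)
n=5: (125991937,8000496)∘(63,4) = (63·125991937+248·4·8000496, 63·8000496+4·125991937) = (15873984063,1007998996)

63 4
7937 504
999999 63500
125991937 8000496
15873984063 1007998996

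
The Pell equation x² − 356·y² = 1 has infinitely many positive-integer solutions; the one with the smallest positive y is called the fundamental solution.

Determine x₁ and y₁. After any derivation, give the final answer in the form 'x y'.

√356 = [18; 1,6,1,1,2,…,6,1,36, …], period ℓ=14 (even) → k=13
step 0: (18, 1)  from 18·(1,0) + (0,1)
step 1: (19, 1)  from 1·(18,1) + (1,0)
step 2: (132, 7)  from 6·(19,1) + (18,1)
step 3: (151, 8)  from 1·(132,7) + (19,1)
step 4: (283, 15)  from 1·(151,8) + (132,7)
step 5: (717, 38)  from 2·(283,15) + (151,8)
…
step 8: (9717, 515)  from 1·(8717,462) + (1000,53)
step 9: (28151, 1492)  from 2·(9717,515) + (8717,462)
…
step 12: (433982, 23001)  from 6·(66019,3499) + (37868,2007)
step 13: (500001, 26500)  from 1·(433982,23001) + (66019,3499)
→ (500001, 26500).  Check: 500001²=250001000001, 356·26500²=250001000000, difference 1.

500001 26500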